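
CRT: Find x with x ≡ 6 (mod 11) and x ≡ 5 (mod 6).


m₁ = 11, m₂ = 6, gcd = 1, so CRT applies. M = m₁·m₂ = 66
Let M₁ = M/m₁ = 6, M₂ = M/m₂ = 11
Find y₁ ≡ M₁⁻¹ (mod m₁): 6⁻¹ ≡ 2 (mod 11)
Find y₂ ≡ M₂⁻¹ (mod m₂): 11⁻¹ ≡ 5 (mod 6)
x = a₁·M₁·y₁ + a₂·M₂·y₂ = 6·6·2 + 5·11·5 = 347
Reduce mod 66: x ≡ 17
Check: 17 mod 11 = 6 ✓, 17 mod 6 = 5 ✓

x ≡ 17 (mod 66)


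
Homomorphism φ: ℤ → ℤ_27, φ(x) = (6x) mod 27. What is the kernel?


Kernel = preimage of identity
ker(φ) = {x ∈ ℤ : 6x ≡ 0 (mod 27)}. gcd(6,27) = 3, so 6x ≡ 0 (mod 27) ⟺ x ≡ 0 (mod 27/3 = 9). Hence ker(φ) = 9ℤ

ker(φ) = 9ℤ


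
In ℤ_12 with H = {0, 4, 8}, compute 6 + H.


6 + H = {6 + h (mod 12) : h ∈ H}
6+0=6, 6+4=10, 6+8=2
6 + H = {2, 6, 10} = 2 + H

6 + H = {2, 6, 10}


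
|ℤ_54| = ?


ℤ_n has n elements.

|ℤ_54| = 54


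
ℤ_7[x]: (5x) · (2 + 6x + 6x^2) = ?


Expand and collect like terms; reduce coefficients mod 7:
x^0: 0·2 = 0 ≡ 0 (mod 7)
x^1: 0·6 + 5·2 = 10 ≡ 3 (mod 7)
x^2: 0·6 + 5·6 = 30 ≡ 2 (mod 7)
x^3: 5·6 = 30 ≡ 2 (mod 7)
Result: 3x + 2x^2 + 2x^3

f · g = 3x + 2x^2 + 2x^3


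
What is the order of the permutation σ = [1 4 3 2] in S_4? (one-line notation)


Cycle decomposition: (2 4)
Cycle lengths: 2
Order = lcm(2) = 2

ord(σ) = 2


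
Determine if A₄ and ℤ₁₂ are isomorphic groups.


Comparing A₄ and ℤ₁₂:
A₄ is non-abelian, ℤ₁₂ is abelian

No, A₄ ≇ ℤ₁₂


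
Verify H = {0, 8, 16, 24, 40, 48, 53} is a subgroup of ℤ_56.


Subgroup test for H = {0, 8, 16, 24, 40, 48, 53} in (ℤ_56, +):
(1) 0 ∈ H? Yes
(2) Closure: for all a,b ∈ H, (a+b) mod 56 ∈ H? No  [counterexample: 8 + 24 = 32 ∉ H]
(3) Inverses: for all a ∈ H, -a mod 56 ∈ H? No

No, H is not a subgroup of ℤ_56


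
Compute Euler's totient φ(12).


φ(n) = count of k ∈ {1,...,n} with gcd(k,n)=1
Coprimes to 12: {1, 5, 7, 11}
Count: 4

φ(12) = 4


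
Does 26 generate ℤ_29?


g generates ℤ_n iff gcd(g, n) = 1
gcd(26, 29) = 1
Since gcd = 1, 26 is a generator.

Yes, 26 generates ℤ_29


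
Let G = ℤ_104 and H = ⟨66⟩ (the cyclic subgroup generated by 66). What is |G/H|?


|⟨66⟩| = n / gcd(66, 104) = 104 / 2 = 52
H is normal (ℤ_104 is abelian).
|G/H| = |G| / |H| = 104 / 52 = 2

|G/H| = 2


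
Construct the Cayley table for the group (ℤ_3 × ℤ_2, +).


Elements: {(0,0), (0,1), (1,0), (1,1), (2,0), (2,1)}
Operation: componentwise addition mod (3, 2)
Entry (a, b) = ((a₁+b₁) mod 3, (a₂+b₂) mod 2)

Cayley table:
      | (0,0) | (0,1) | (1,0) | (1,1) | (2,0) | (2,1)
(0,0) | (0,0) | (0,1) | (1,0) | (1,1) | (2,0) | (2,1)
(0,1) | (0,1) | (0,0) | (1,1) | (1,0) | (2,1) | (2,0)
(1,0) | (1,0) | (1,1) | (2,0) | (2,1) | (0,0) | (0,1)
(1,1) | (1,1) | (1,0) | (2,1) | (2,0) | (0,1) | (0,0)
(2,0) | (2,0) | (2,1) | (0,0) | (0,1) | (1,0) | (1,1)
(2,1) | (2,1) | (2,0) | (0,1) | (0,0) | (1,1) | (1,0)


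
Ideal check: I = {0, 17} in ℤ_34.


Check ideal conditions for I = {0, 17} in ℤ_34:
(1) I is an additive subgroup? Yes
(2) For r ∈ ℤ_34 and a ∈ I: r·a ∈ I? Yes

Yes, I is an ideal of ℤ_34


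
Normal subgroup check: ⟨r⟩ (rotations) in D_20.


H = ⟨r⟩ (rotations) in D_20
The rotation subgroup ⟨r⟩ has index 2 in D_20, so it is normal

Yes, normal subgroup


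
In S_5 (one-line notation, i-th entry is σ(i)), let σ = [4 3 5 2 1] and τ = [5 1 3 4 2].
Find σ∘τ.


σ∘τ: apply τ first, then σ
1 →τ 5 →σ 1
2 →τ 1 →σ 4
3 →τ 3 →σ 5
4 →τ 4 →σ 2
5 →τ 2 →σ 3

σ∘τ = [1 4 5 2 3]


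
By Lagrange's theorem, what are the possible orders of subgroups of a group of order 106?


Lagrange's theorem: |H| divides |G|
|G| = 106
Divisors of 106: 1, 2, 53, 106

Possible subgroup orders: {1, 2, 53, 106}


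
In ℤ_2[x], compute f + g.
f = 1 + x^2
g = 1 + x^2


Add coefficients mod 2:
x^0: 1 + 1 = 0 (mod 2)
x^1: 0 + 0 = 0 (mod 2)
x^2: 1 + 1 = 0 (mod 2)
Result: 0

f + g = 0


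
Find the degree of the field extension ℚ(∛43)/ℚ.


∛43 has minimal polynomial x³ - 43 (irreducible over ℚ since 43 is not a perfect cube)

[ℚ(∛43)/ℚ] = 3


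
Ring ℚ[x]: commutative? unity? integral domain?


Polynomial ring over ℚ (an integral domain) is a commutative integral domain with unity 1
Commutative: Yes
Integral domain: Yes
Has unity: Yes

ℚ[x]: Commutative=Yes, Unity=Yes


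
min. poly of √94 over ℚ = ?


√94 satisfies x² - 94 = 0, irreducible over ℚ since 94 is squarefree

Minimal polynomial: x² - 94


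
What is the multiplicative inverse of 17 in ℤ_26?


Use the extended Euclidean algorithm to write 1 = 17·s + 26·t; then s mod 26 is the inverse.
Euclidean algorithm:
  17 = 0·26 + 17
  26 = 1·17 + 9
  17 = 1·9 + 8
  9 = 1·8 + 1
  8 = 8·1 + 0
gcd(17,26) = 1
Back-substitution gives: 17·(-3) + 26·(2) = 1
So 17⁻¹ ≡ -3 ≡ 23 (mod 26)
Check: 17 × 23 = 391 ≡ 1 (mod 26) ✓

17⁻¹ ≡ 23 (mod 26)


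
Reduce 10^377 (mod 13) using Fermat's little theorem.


Fermat's little theorem: if p is prime and gcd(a,p)=1, then a^(p-1) ≡ 1 (mod p)
p = 13 is prime, gcd(10,13) = 1
Reduce exponent: 377 mod 12 = 5
So 10^377 ≡ 10^5 (mod 13)
10^5 mod 13 = 4

10^377 ≡ 4 (mod 13)


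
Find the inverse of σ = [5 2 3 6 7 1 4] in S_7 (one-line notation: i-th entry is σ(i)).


To find σ⁻¹, swap domain and range:
σ(1) = 5 → σ⁻¹(5) = 1
σ(2) = 2 → σ⁻¹(2) = 2
σ(3) = 3 → σ⁻¹(3) = 3
σ(4) = 6 → σ⁻¹(6) = 4
σ(5) = 7 → σ⁻¹(7) = 5
σ(6) = 1 → σ⁻¹(1) = 6
σ(7) = 4 → σ⁻¹(4) = 7

σ⁻¹ = [6 2 3 7 1 4 5]


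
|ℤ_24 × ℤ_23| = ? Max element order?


|ℤ_24 × ℤ_23| = 24 × 23 = 552
Max element order = lcm(24,23) = 552
Cyclic? Yes (gcd=1)

|ℤ_24×ℤ_23| = 552, max element order = 552


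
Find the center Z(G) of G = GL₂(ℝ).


Z(G) = {g ∈ G | gx = xg for all x ∈ G}
Only scalar multiples of the identity commute with all invertible matrices

Z(GL₂(ℝ)) = {aI : a ∈ ℝ, a ≠ 0}


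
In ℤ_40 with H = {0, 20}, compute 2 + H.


2 + H = {2 + h (mod 40) : h ∈ H}
2+0=2, 2+20=22

2 + H = {2, 22}


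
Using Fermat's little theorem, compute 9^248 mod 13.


Fermat's little theorem: if p is prime and gcd(a,p)=1, then a^(p-1) ≡ 1 (mod p)
p = 13 is prime, gcd(9,13) = 1
Reduce exponent: 248 mod 12 = 8
So 9^248 ≡ 9^8 (mod 13)
9^8 mod 13 = 3

9^248 ≡ 3 (mod 13)


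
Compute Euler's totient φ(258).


Factor n: 258 = 2 × 3 × 43
φ(n) = n · ∏(1 - 1/p) over distinct primes p | n
φ(258) = 258 · (1 - 1/2) · (1 - 1/3) · (1 - 1/43) = 84

φ(258) = 84


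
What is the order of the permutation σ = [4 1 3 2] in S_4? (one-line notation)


Cycle decomposition: (1 4 2)
Cycle lengths: 3
Order = lcm(3) = 3

ord(σ) = 3


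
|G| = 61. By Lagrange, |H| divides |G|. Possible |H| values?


Lagrange's theorem: |H| divides |G|
|G| = 61
Divisors of 61: 1, 61

Possible subgroup orders: {1, 61}


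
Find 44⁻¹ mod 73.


Use the extended Euclidean algorithm to write 1 = 44·s + 73·t; then s mod 73 is the inverse.
Euclidean algorithm:
  44 = 0·73 + 44
  73 = 1·44 + 29
  44 = 1·29 + 15
  29 = 1·15 + 14
  15 = 1·14 + 1
  14 = 14·1 + 0
gcd(44,73) = 1
Back-substitution gives: 44·(5) + 73·(-3) = 1
So 44⁻¹ ≡ 5 ≡ 5 (mod 73)
Check: 44 × 5 = 220 ≡ 1 (mod 73) ✓

44⁻¹ ≡ 5 (mod 73)


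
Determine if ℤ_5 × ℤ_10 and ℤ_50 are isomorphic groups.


Comparing ℤ_5 × ℤ_10 and ℤ_50:
gcd(5,10) = 5 ≠ 1. Max element order in ℤ_5×ℤ_10 is lcm(5,10) = 10 < 50, so it has no element of order 50

No, ℤ_5 × ℤ_10 ≇ ℤ_50


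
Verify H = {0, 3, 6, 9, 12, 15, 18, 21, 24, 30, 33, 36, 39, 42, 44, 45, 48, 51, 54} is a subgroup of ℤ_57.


Subgroup test for H = {0, 3, 6, 9, 12, 15, 18, 21, 24, 30, 33, 36, 39, 42, 44, 45, 48, 51, 54} in (ℤ_57, +):
(1) 0 ∈ H? Yes
(2) Closure: for all a,b ∈ H, (a+b) mod 57 ∈ H? No  [counterexample: 3 + 24 = 27 ∉ H]
(3) Inverses: for all a ∈ H, -a mod 57 ∈ H? No

No, H is not a subgroup of ℤ_57


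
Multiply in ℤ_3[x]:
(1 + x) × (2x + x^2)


Expand and collect like terms; reduce coefficients mod 3:
x^0: 1·0 = 0 ≡ 0 (mod 3)
x^1: 1·2 + 1·0 = 2 ≡ 2 (mod 3)
x^2: 1·1 + 1·2 = 3 ≡ 0 (mod 3)
x^3: 1·1 = 1 ≡ 1 (mod 3)
Result: 2x + x^3

f · g = 2x + x^3


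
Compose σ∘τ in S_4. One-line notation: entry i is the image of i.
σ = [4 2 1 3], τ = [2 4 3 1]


σ∘τ: apply τ first, then σ
1 →τ 2 →σ 2
2 →τ 4 →σ 3
3 →τ 3 →σ 1
4 →τ 1 →σ 4

σ∘τ = [2 3 1 4]


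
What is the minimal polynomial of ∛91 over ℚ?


∛91 satisfies x³ - 91 = 0, irreducible over ℚ (no rational root; 91 is not a perfect cube)

Minimal polynomial: x³ - 91


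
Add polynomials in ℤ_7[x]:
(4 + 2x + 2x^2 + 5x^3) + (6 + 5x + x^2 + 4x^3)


Add coefficients mod 7:
x^0: 4 + 6 = 3 (mod 7)
x^1: 2 + 5 = 0 (mod 7)
x^2: 2 + 1 = 3 (mod 7)
x^3: 5 + 4 = 2 (mod 7)
Result: 3 + 3x^2 + 2x^3

f + g = 3 + 3x^2 + 2x^3


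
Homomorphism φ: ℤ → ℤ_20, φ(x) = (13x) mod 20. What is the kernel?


Kernel = preimage of identity
ker(φ) = {x ∈ ℤ : 13x ≡ 0 (mod 20)}. gcd(13,20) = 1, so 13x ≡ 0 (mod 20) ⟺ x ≡ 0 (mod 20/1 = 20). Hence ker(φ) = 20ℤ

ker(φ) = 20ℤ


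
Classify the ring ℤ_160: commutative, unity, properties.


ℤ_160 is a commutative ring with unity 1; 160 = 2×80 is composite, so 2·80 ≡ 0 gives zero divisors (not an integral domain)
Commutative: Yes
Integral domain: No
Has unity: Yes

ℤ_160: Commutative=Yes, Unity=Yes


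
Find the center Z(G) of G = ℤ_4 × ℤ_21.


Z(G) = {g ∈ G | gx = xg for all x ∈ G}
Direct product of abelian groups is abelian, so Z(G) = G

Z(ℤ_4 × ℤ_21) = ℤ_4 × ℤ_21


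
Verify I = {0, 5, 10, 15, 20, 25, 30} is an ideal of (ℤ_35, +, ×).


Check ideal conditions for I = {0, 5, 10, 15, 20, 25, 30} in ℤ_35:
(1) I is an additive subgroup? Yes
(2) For r ∈ ℤ_35 and a ∈ I: r·a ∈ I? Yes

Yes, I is an ideal of ℤ_35


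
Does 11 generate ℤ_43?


g generates ℤ_n iff gcd(g, n) = 1
gcd(11, 43) = 1
Since gcd = 1, 11 is a generator.

Yes, 11 generates ℤ_43


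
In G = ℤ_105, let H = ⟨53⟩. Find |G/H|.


|⟨53⟩| = n / gcd(53, 105) = 105 / 1 = 105
H is normal (ℤ_105 is abelian).
|G/H| = |G| / |H| = 105 / 105 = 1

|G/H| = 1


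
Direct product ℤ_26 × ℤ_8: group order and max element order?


|ℤ_26 × ℤ_8| = 26 × 8 = 208
Max element order = lcm(26,8) = 104
Cyclic? No (gcd=2)

|ℤ_26×ℤ_8| = 208, max element order = 104


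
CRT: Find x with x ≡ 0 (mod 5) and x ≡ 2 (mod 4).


m₁ = 5, m₂ = 4, gcd = 1, so CRT applies. M = m₁·m₂ = 20
Let M₁ = M/m₁ = 4, M₂ = M/m₂ = 5
Find y₁ ≡ M₁⁻¹ (mod m₁): 4⁻¹ ≡ 4 (mod 5)
Find y₂ ≡ M₂⁻¹ (mod m₂): 5⁻¹ ≡ 1 (mod 4)
x = a₁·M₁·y₁ + a₂·M₂·y₂ = 0·4·4 + 2·5·1 = 10
Reduce mod 20: x ≡ 10
Check: 10 mod 5 = 0 ✓, 10 mod 4 = 2 ✓

x ≡ 10 (mod 20)


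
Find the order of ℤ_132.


ℤ_n has n elements.

|ℤ_132| = 132


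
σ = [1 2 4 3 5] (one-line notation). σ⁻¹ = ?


To find σ⁻¹, swap domain and range:
σ(1) = 1 → σ⁻¹(1) = 1
σ(2) = 2 → σ⁻¹(2) = 2
σ(3) = 4 → σ⁻¹(4) = 3
σ(4) = 3 → σ⁻¹(3) = 4
σ(5) = 5 → σ⁻¹(5) = 5

σ⁻¹ = [1 2 4 3 5]


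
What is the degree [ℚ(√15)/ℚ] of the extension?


√15 has minimal polynomial x² - 15 (irreducible over ℚ since 15 is squarefree)

[ℚ(√15)/ℚ] = 2


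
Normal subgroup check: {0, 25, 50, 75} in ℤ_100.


H = {0, 25, 50, 75} in ℤ_100
ℤ_100 is abelian; every subgroup of an abelian group is normal

Yes, normal subgroup


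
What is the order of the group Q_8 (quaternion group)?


Q_8 = {±1, ±i, ±j, ±k}
|Q_8| = 8

|Q_8 (quaternion group)| = 8


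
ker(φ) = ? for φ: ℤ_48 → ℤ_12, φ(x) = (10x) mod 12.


Kernel = preimage of identity
ker(φ) = {x ∈ ℤ_48 : 10x ≡ 0 (mod 12)}. Since 12 | 48, φ is well-defined. The kernel is the cyclic subgroup ⟨6⟩ of ℤ_48 (order 8), i.e. {0, 6, 12, 18, 24, 30, 36, 42}

ker(φ) = {0, 6, 12, 18, 24, 30, 36, 42}


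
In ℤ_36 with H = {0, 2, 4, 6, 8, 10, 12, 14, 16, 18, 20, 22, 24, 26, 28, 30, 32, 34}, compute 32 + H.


32 + H = {32 + h (mod 36) : h ∈ H}
32+0=32, 32+2=34, 32+4=0, 32+6=2, 32+8=4, 32+10=6, 32+12=8, 32+14=10, 32+16=12, 32+18=14, 32+20=16, 32+22=18, 32+24=20, 32+26=22, 32+28=24, 32+30=26, 32+32=28, 32+34=30
32 + H = {0, 2, 4, 6, 8, 10, 12, 14, 16, 18, 20, 22, 24, 26, 28, 30, 32, 34} = 0 + H

32 + H = {0, 2, 4, 6, 8, 10, 12, 14, 16, 18, 20, 22, 24, 26, 28, 30, 32, 34}


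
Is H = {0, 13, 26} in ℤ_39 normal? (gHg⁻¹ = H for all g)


H = {0, 13, 26} in ℤ_39
ℤ_39 is abelian; every subgroup of an abelian group is normal

Yes, normal subgroup


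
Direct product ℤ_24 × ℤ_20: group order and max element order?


|ℤ_24 × ℤ_20| = 24 × 20 = 480
Max element order = lcm(24,20) = 120
Cyclic? No (gcd=4)

|ℤ_24×ℤ_20| = 480, max element order = 120


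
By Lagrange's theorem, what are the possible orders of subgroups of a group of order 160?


Lagrange's theorem: |H| divides |G|
|G| = 160
Divisors of 160: 1, 2, 4, 5, 8, 10, 16, 20, 32, 40, 80, 160

Possible subgroup orders: {1, 2, 4, 5, 8, 10, 16, 20, 32, 40, 80, 160}


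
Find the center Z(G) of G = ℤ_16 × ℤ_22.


Z(G) = {g ∈ G | gx = xg for all x ∈ G}
Direct product of abelian groups is abelian, so Z(G) = G

Z(ℤ_16 × ℤ_22) = ℤ_16 × ℤ_22


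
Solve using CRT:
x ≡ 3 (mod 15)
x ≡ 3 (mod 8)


m₁ = 15, m₂ = 8, gcd = 1, so CRT applies. M = m₁·m₂ = 120
Let M₁ = M/m₁ = 8, M₂ = M/m₂ = 15
Find y₁ ≡ M₁⁻¹ (mod m₁): 8⁻¹ ≡ 2 (mod 15)
Find y₂ ≡ M₂⁻¹ (mod m₂): 15⁻¹ ≡ 7 (mod 8)
x = a₁·M₁·y₁ + a₂·M₂·y₂ = 3·8·2 + 3·15·7 = 363
Reduce mod 120: x ≡ 3
Check: 3 mod 15 = 3 ✓, 3 mod 8 = 3 ✓

x ≡ 3 (mod 120)


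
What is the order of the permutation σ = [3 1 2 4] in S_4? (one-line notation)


Cycle decomposition: (1 3 2)
Cycle lengths: 3
Order = lcm(3) = 3

ord(σ) = 3


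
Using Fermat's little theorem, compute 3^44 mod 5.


Fermat's little theorem: if p is prime and gcd(a,p)=1, then a^(p-1) ≡ 1 (mod p)
p = 5 is prime, gcd(3,5) = 1
Reduce exponent: 44 mod 4 = 0
So 3^44 ≡ 3^0 (mod 5)
3^0 = 1

3^44 ≡ 1 (mod 5)


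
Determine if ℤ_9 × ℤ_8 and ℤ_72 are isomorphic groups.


Comparing ℤ_9 × ℤ_8 and ℤ_72:
gcd(9,8) = 1, so ℤ_9 × ℤ_8 ≅ ℤ_72 (CRT)

Yes, ℤ_9 × ℤ_8 ≅ ℤ_72


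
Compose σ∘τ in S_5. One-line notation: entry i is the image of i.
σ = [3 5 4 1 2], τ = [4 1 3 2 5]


σ∘τ: apply τ first, then σ
1 →τ 4 →σ 1
2 →τ 1 →σ 3
3 →τ 3 →σ 4
4 →τ 2 →σ 5
5 →τ 5 →σ 2

σ∘τ = [1 3 4 5 2]


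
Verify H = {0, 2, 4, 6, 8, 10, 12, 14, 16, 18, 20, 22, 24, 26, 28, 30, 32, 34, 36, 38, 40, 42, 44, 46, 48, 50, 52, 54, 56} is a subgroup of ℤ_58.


Subgroup test for H = {0, 2, 4, 6, 8, 10, 12, 14, 16, 18, 20, 22, 24, 26, 28, 30, 32, 34, 36, 38, 40, 42, 44, 46, 48, 50, 52, 54, 56} in (ℤ_58, +):
(1) 0 ∈ H? Yes
(2) Closure: for all a,b ∈ H, (a+b) mod 58 ∈ H? Yes
(3) Inverses: for all a ∈ H, -a mod 58 ∈ H? Yes

Yes, H is a subgroup of ℤ_58


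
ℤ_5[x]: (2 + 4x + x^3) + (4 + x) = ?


Add coefficients mod 5:
x^0: 2 + 4 = 1 (mod 5)
x^1: 4 + 1 = 0 (mod 5)
x^2: 0 + 0 = 0 (mod 5)
x^3: 1 + 0 = 1 (mod 5)
Result: 1 + x^3

f + g = 1 + x^3


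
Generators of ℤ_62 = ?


g generates ℤ_n iff gcd(g,n) = 1
Prime factors of 62: 2, 31
Generators are g ∈ {1,...,61} not divisible by any of these primes.
Generators: {1, 3, 5, 7, 9, 11, 13, 15, 17, 19, 21, 23, 25, 27, 29, 33, 35, 37, 39, 41, 43, 45, 47, 49, 51, 53, 55, 57, 59, 61}
Number of generators = φ(62) = 30

Generators of ℤ_62 = {1, 3, 5, 7, 9, 11, 13, 15, 17, 19, 21, 23, 25, 27, 29, 33, 35, 37, 39, 41, 43, 45, 47, 49, 51, 53, 55, 57, 59, 61}


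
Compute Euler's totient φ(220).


Factor n: 220 = 2^2 × 5 × 11
φ(n) = n · ∏(1 - 1/p) over distinct primes p | n
φ(220) = 220 · (1 - 1/2) · (1 - 1/5) · (1 - 1/11) = 80

φ(220) = 80


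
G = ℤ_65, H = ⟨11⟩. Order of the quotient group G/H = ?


|⟨11⟩| = n / gcd(11, 65) = 65 / 1 = 65
H is normal (ℤ_65 is abelian).
|G/H| = |G| / |H| = 65 / 65 = 1

|G/H| = 1


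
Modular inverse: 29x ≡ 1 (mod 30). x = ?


Use the extended Euclidean algorithm to write 1 = 29·s + 30·t; then s mod 30 is the inverse.
Euclidean algorithm:
  29 = 0·30 + 29
  30 = 1·29 + 1
  29 = 29·1 + 0
gcd(29,30) = 1
Back-substitution gives: 29·(-1) + 30·(1) = 1
So 29⁻¹ ≡ -1 ≡ 29 (mod 30)
Check: 29 × 29 = 841 ≡ 1 (mod 30) ✓

29⁻¹ ≡ 29 (mod 30)


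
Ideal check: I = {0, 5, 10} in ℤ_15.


Check ideal conditions for I = {0, 5, 10} in ℤ_15:
(1) I is an additive subgroup? Yes
(2) For r ∈ ℤ_15 and a ∈ I: r·a ∈ I? Yes

Yes, I is an ideal of ℤ_15


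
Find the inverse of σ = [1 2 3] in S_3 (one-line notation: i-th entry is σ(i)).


To find σ⁻¹, swap domain and range:
σ(1) = 1 → σ⁻¹(1) = 1
σ(2) = 2 → σ⁻¹(2) = 2
σ(3) = 3 → σ⁻¹(3) = 3

σ⁻¹ = [1 2 3]


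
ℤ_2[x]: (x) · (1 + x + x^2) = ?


Expand and collect like terms; reduce coefficients mod 2:
x^0: 0·1 = 0 ≡ 0 (mod 2)
x^1: 0·1 + 1·1 = 1 ≡ 1 (mod 2)
x^2: 0·1 + 1·1 = 1 ≡ 1 (mod 2)
x^3: 1·1 = 1 ≡ 1 (mod 2)
Result: x + x^2 + x^3

f · g = x + x^2 + x^3


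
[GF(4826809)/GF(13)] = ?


GF(4826809) = GF(13^6), so the extension degree is 6

[GF(4826809)/GF(13)] = 6


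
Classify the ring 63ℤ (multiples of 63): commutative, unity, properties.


63ℤ is a commutative ring under +,× but has no multiplicative identity (1 ∉ 63ℤ); it has no zero divisors, but without unity it is not an integral domain
Commutative: Yes
Integral domain: No
Has unity: No

63ℤ (multiples of 63): Commutative=Yes, Unity=No


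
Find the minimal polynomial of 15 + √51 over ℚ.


Let α = 15 + √51. Then α - 15 = √51, so (α - 15)² = 51, giving α² - 30α + 174 = 0. Degree 2 and α ∉ ℚ, so this is the minimal polynomial.

Minimal polynomial: x² - 30x + 174


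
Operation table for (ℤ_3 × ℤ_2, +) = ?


Elements: {(0,0), (0,1), (1,0), (1,1), (2,0), (2,1)}
Operation: componentwise addition mod (3, 2)
Entry (a, b) = ((a₁+b₁) mod 3, (a₂+b₂) mod 2)

Cayley table:
      | (0,0) | (0,1) | (1,0) | (1,1) | (2,0) | (2,1)
(0,0) | (0,0) | (0,1) | (1,0) | (1,1) | (2,0) | (2,1)
(0,1) | (0,1) | (0,0) | (1,1) | (1,0) | (2,1) | (2,0)
(1,0) | (1,0) | (1,1) | (2,0) | (2,1) | (0,0) | (0,1)
(1,1) | (1,1) | (1,0) | (2,1) | (2,0) | (0,1) | (0,0)
(2,0) | (2,0) | (2,1) | (0,0) | (0,1) | (1,0) | (1,1)
(2,1) | (2,1) | (2,0) | (0,1) | (0,0) | (1,1) | (1,0)


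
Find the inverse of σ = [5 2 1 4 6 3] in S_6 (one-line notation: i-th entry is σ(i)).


To find σ⁻¹, swap domain and range:
σ(1) = 5 → σ⁻¹(5) = 1
σ(2) = 2 → σ⁻¹(2) = 2
σ(3) = 1 → σ⁻¹(1) = 3
σ(4) = 4 → σ⁻¹(4) = 4
σ(5) = 6 → σ⁻¹(6) = 5
σ(6) = 3 → σ⁻¹(3) = 6

σ⁻¹ = [3 2 6 4 1 5]


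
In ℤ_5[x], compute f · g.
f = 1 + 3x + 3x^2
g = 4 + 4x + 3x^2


Expand and collect like terms; reduce coefficients mod 5:
x^0: 1·4 = 4 ≡ 4 (mod 5)
x^1: 1·4 + 3·4 = 16 ≡ 1 (mod 5)
x^2: 1·3 + 3·4 + 3·4 = 27 ≡ 2 (mod 5)
x^3: 3·3 + 3·4 = 21 ≡ 1 (mod 5)
x^4: 3·3 = 9 ≡ 4 (mod 5)
Result: 4 + x + 2x^2 + x^3 + 4x^4

f · g = 4 + x + 2x^2 + x^3 + 4x^4


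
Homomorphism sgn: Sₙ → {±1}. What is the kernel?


Kernel = preimage of identity
ker(sgn) = even permutations = Aₙ

ker(sgn) = Aₙ


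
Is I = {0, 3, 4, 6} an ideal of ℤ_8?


Check ideal conditions for I = {0, 3, 4, 6} in ℤ_8:
(1) I is an additive subgroup? No
(2) For r ∈ ℤ_8 and a ∈ I: r·a ∈ I? No  [counterexample: r=3, a=3, r·a mod 8 = 1 ∉ I]

No, I is not an ideal of ℤ_8


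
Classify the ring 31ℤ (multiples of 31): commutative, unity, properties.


31ℤ is a commutative ring under +,× but has no multiplicative identity (1 ∉ 31ℤ); it has no zero divisors, but without unity it is not an integral domain
Commutative: Yes
Integral domain: No
Has unity: No

31ℤ (multiples of 31): Commutative=Yes, Unity=No


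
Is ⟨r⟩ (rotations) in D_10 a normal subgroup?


H = ⟨r⟩ (rotations) in D_10
The rotation subgroup ⟨r⟩ has index 2 in D_10, so it is normal

Yes, normal subgroup


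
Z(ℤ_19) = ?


Z(G) = {g ∈ G | gx = xg for all x ∈ G}
ℤ_19 is abelian, so Z(G) = G

Z(ℤ_19) = ℤ_19


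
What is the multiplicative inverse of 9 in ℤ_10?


Use the extended Euclidean algorithm to write 1 = 9·s + 10·t; then s mod 10 is the inverse.
Euclidean algorithm:
  9 = 0·10 + 9
  10 = 1·9 + 1
  9 = 9·1 + 0
gcd(9,10) = 1
Back-substitution gives: 9·(-1) + 10·(1) = 1
So 9⁻¹ ≡ -1 ≡ 9 (mod 10)
Check: 9 × 9 = 81 ≡ 1 (mod 10) ✓

9⁻¹ ≡ 9 (mod 10)


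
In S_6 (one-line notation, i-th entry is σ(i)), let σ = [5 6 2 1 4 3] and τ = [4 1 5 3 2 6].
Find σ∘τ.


σ∘τ: apply τ first, then σ
1 →τ 4 →σ 1
2 →τ 1 →σ 5
3 →τ 5 →σ 4
4 →τ 3 →σ 2
5 →τ 2 →σ 6
6 →τ 6 →σ 3

σ∘τ = [1 5 4 2 6 3]


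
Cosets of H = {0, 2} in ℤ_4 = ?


H = {0, 2}, |H| = 2
Number of cosets = |G|/|H| = 4/2 = 2
0 + H = {0, 2}
1 + H = {1, 3}

Cosets: 0+H={0,2}; 1+H={1,3}


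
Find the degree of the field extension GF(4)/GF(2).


GF(4) = GF(2^2), so the extension degree is 2

[GF(4)/GF(2)] = 2


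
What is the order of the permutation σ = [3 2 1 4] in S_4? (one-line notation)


Cycle decomposition: (1 3)
Cycle lengths: 2
Order = lcm(2) = 2

ord(σ) = 2


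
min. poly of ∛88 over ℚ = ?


∛88 satisfies x³ - 88 = 0, irreducible over ℚ (no rational root; 88 is not a perfect cube)

Minimal polynomial: x³ - 88


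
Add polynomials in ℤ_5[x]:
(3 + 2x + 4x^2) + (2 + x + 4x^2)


Add coefficients mod 5:
x^0: 3 + 2 = 0 (mod 5)
x^1: 2 + 1 = 3 (mod 5)
x^2: 4 + 4 = 3 (mod 5)
Result: 3x + 3x^2

f + g = 3x + 3x^2


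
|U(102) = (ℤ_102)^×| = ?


U(n) is the group of units mod n; |U(n)| = φ(n)
|U(102)| = φ(102) = 32

|U(102) = (ℤ_102)^×| = 32


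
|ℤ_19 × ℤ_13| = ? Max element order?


|ℤ_19 × ℤ_13| = 19 × 13 = 247
Max element order = lcm(19,13) = 247
Cyclic? Yes (gcd=1)

|ℤ_19×ℤ_13| = 247, max element order = 247


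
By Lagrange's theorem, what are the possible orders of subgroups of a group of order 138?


Lagrange's theorem: |H| divides |G|
|G| = 138
Divisors of 138: 1, 2, 3, 6, 23, 46, 69, 138

Possible subgroup orders: {1, 2, 3, 6, 23, 46, 69, 138}


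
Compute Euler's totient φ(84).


Factor n: 84 = 2^2 × 3 × 7
φ(n) = n · ∏(1 - 1/p) over distinct primes p | n
φ(84) = 84 · (1 - 1/2) · (1 - 1/3) · (1 - 1/7) = 24

φ(84) = 24


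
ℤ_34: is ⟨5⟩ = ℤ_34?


g generates ℤ_n iff gcd(g, n) = 1
gcd(5, 34) = 1
Since gcd = 1, 5 is a generator.

Yes, 5 generates ℤ_34


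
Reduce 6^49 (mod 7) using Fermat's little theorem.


Fermat's little theorem: if p is prime and gcd(a,p)=1, then a^(p-1) ≡ 1 (mod p)
p = 7 is prime, gcd(6,7) = 1
Reduce exponent: 49 mod 6 = 1
So 6^49 ≡ 6^1 (mod 7)
6^1 mod 7 = 6

6^49 ≡ 6 (mod 7)


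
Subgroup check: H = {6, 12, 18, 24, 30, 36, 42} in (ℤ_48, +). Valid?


Subgroup test for H = {6, 12, 18, 24, 30, 36, 42} in (ℤ_48, +):
(1) 0 ∈ H? No
(2) Closure: for all a,b ∈ H, (a+b) mod 48 ∈ H? No  [counterexample: 6 + 42 = 0 ∉ H]
(3) Inverses: for all a ∈ H, -a mod 48 ∈ H? Yes

No, H is not a subgroup of ℤ_48


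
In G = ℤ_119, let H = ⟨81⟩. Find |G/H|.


|⟨81⟩| = n / gcd(81, 119) = 119 / 1 = 119
H is normal (ℤ_119 is abelian).
|G/H| = |G| / |H| = 119 / 119 = 1

|G/H| = 1


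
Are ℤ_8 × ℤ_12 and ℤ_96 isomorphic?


Comparing ℤ_8 × ℤ_12 and ℤ_96:
gcd(8,12) = 4 ≠ 1. Max element order in ℤ_8×ℤ_12 is lcm(8,12) = 24 < 96, so it has no element of order 96

No, ℤ_8 × ℤ_12 ≇ ℤ_96


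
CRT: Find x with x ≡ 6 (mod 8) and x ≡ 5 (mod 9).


m₁ = 8, m₂ = 9, gcd = 1, so CRT applies. M = m₁·m₂ = 72
Let M₁ = M/m₁ = 9, M₂ = M/m₂ = 8
Find y₁ ≡ M₁⁻¹ (mod m₁): 9⁻¹ ≡ 1 (mod 8)
Find y₂ ≡ M₂⁻¹ (mod m₂): 8⁻¹ ≡ 8 (mod 9)
x = a₁·M₁·y₁ + a₂·M₂·y₂ = 6·9·1 + 5·8·8 = 374
Reduce mod 72: x ≡ 14
Check: 14 mod 8 = 6 ✓, 14 mod 9 = 5 ✓

x ≡ 14 (mod 72)


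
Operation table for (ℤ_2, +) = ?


Elements: {0, 1}
Operation: addition mod 2
Entry (a, b) = (a + b) mod 2

Cayley table:
  | 0 | 1
0 | 0 | 1
1 | 1 | 0


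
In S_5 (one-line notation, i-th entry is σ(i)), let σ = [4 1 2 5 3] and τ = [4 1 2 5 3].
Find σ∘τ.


σ∘τ: apply τ first, then σ
1 →τ 4 →σ 5
2 →τ 1 →σ 4
3 →τ 2 →σ 1
4 →τ 5 →σ 3
5 →τ 3 →σ 2

σ∘τ = [5 4 1 3 2]


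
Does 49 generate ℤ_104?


g generates ℤ_n iff gcd(g, n) = 1
gcd(49, 104) = 1
Since gcd = 1, 49 is a generator.

Yes, 49 generates ℤ_104


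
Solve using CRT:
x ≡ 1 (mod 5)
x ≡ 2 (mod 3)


m₁ = 5, m₂ = 3, gcd = 1, so CRT applies. M = m₁·m₂ = 15
Let M₁ = M/m₁ = 3, M₂ = M/m₂ = 5
Find y₁ ≡ M₁⁻¹ (mod m₁): 3⁻¹ ≡ 2 (mod 5)
Find y₂ ≡ M₂⁻¹ (mod m₂): 5⁻¹ ≡ 2 (mod 3)
x = a₁·M₁·y₁ + a₂·M₂·y₂ = 1·3·2 + 2·5·2 = 26
Reduce mod 15: x ≡ 11
Check: 11 mod 5 = 1 ✓, 11 mod 3 = 2 ✓

x ≡ 11 (mod 15)


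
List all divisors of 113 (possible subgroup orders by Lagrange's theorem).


Lagrange's theorem: |H| divides |G|
|G| = 113
Divisors of 113: 1, 113

Possible subgroup orders: {1, 113}


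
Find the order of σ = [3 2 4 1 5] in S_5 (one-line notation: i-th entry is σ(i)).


Cycle decomposition: (1 3 4)
Cycle lengths: 3
Order = lcm(3) = 3

ord(σ) = 3


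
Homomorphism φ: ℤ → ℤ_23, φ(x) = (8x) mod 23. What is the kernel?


Kernel = preimage of identity
ker(φ) = {x ∈ ℤ : 8x ≡ 0 (mod 23)}. gcd(8,23) = 1, so 8x ≡ 0 (mod 23) ⟺ x ≡ 0 (mod 23/1 = 23). Hence ker(φ) = 23ℤ

ker(φ) = 23ℤ


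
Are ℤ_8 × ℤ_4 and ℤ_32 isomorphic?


Comparing ℤ_8 × ℤ_4 and ℤ_32:
gcd(8,4) = 4 ≠ 1. Max element order in ℤ_8×ℤ_4 is lcm(8,4) = 8 < 32, so it has no element of order 32

No, ℤ_8 × ℤ_4 ≇ ℤ_32


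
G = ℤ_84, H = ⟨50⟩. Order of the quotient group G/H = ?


|⟨50⟩| = n / gcd(50, 84) = 84 / 2 = 42
H is normal (ℤ_84 is abelian).
|G/H| = |G| / |H| = 84 / 42 = 2

|G/H| = 2


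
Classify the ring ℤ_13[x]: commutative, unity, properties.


ℤ_13 is a field (n prime), so ℤ_13[x] is a commutative integral domain with unity
Commutative: Yes
Integral domain: Yes
Has unity: Yes

ℤ_13[x]: Commutative=Yes, Unity=Yes


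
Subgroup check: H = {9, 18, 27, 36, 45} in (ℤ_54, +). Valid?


Subgroup test for H = {9, 18, 27, 36, 45} in (ℤ_54, +):
(1) 0 ∈ H? No
(2) Closure: for all a,b ∈ H, (a+b) mod 54 ∈ H? No  [counterexample: 9 + 45 = 0 ∉ H]
(3) Inverses: for all a ∈ H, -a mod 54 ∈ H? Yes

No, H is not a subgroup of ℤ_54


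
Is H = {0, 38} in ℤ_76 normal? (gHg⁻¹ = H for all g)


H = {0, 38} in ℤ_76
ℤ_76 is abelian; every subgroup of an abelian group is normal

Yes, normal subgroup


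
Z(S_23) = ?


Z(G) = {g ∈ G | gx = xg for all x ∈ G}
S_n is non-abelian for n ≥ 3; Z(S_23) is trivial

Z(S_23) = {e}


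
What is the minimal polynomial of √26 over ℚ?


√26 satisfies x² - 26 = 0, irreducible over ℚ since 26 is squarefree

Minimal polynomial: x² - 26


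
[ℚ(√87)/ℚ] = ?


√87 has minimal polynomial x² - 87 (irreducible over ℚ since 87 is squarefree)

[ℚ(√87)/ℚ] = 2


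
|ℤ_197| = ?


ℤ_n has n elements.

|ℤ_197| = 197


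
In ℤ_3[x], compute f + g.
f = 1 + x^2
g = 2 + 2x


Add coefficients mod 3:
x^0: 1 + 2 = 0 (mod 3)
x^1: 0 + 2 = 2 (mod 3)
x^2: 1 + 0 = 1 (mod 3)
Result: 2x + x^2

f + g = 2x + x^2


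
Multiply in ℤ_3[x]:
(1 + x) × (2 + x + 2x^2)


Expand and collect like terms; reduce coefficients mod 3:
x^0: 1·2 = 2 ≡ 2 (mod 3)
x^1: 1·1 + 1·2 = 3 ≡ 0 (mod 3)
x^2: 1·2 + 1·1 = 3 ≡ 0 (mod 3)
x^3: 1·2 = 2 ≡ 2 (mod 3)
Result: 2 + 2x^3

f · g = 2 + 2x^3


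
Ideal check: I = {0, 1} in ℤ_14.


Check ideal conditions for I = {0, 1} in ℤ_14:
(1) I is an additive subgroup? No
(2) For r ∈ ℤ_14 and a ∈ I: r·a ∈ I? No  [counterexample: r=2, a=1, r·a mod 14 = 2 ∉ I]

No, I is not an ideal of ℤ_14


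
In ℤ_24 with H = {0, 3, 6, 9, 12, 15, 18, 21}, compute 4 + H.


4 + H = {4 + h (mod 24) : h ∈ H}
4+0=4, 4+3=7, 4+6=10, 4+9=13, 4+12=16, 4+15=19, 4+18=22, 4+21=1
4 + H = {1, 4, 7, 10, 13, 16, 19, 22} = 1 + H

4 + H = {1, 4, 7, 10, 13, 16, 19, 22}


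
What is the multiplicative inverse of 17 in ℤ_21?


Use the extended Euclidean algorithm to write 1 = 17·s + 21·t; then s mod 21 is the inverse.
Euclidean algorithm:
  17 = 0·21 + 17
  21 = 1·17 + 4
  17 = 4·4 + 1
  4 = 4·1 + 0
gcd(17,21) = 1
Back-substitution gives: 17·(5) + 21·(-4) = 1
So 17⁻¹ ≡ 5 ≡ 5 (mod 21)
Check: 17 × 5 = 85 ≡ 1 (mod 21) ✓

17⁻¹ ≡ 5 (mod 21)


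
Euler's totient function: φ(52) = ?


Factor n: 52 = 2^2 × 13
φ(n) = n · ∏(1 - 1/p) over distinct primes p | n
φ(52) = 52 · (1 - 1/2) · (1 - 1/13) = 24

φ(52) = 24


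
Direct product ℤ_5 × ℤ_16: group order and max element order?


|ℤ_5 × ℤ_16| = 5 × 16 = 80
Max element order = lcm(5,16) = 80
Cyclic? Yes (gcd=1)

|ℤ_5×ℤ_16| = 80, max element order = 80


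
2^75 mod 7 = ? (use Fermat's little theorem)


Fermat's little theorem: if p is prime and gcd(a,p)=1, then a^(p-1) ≡ 1 (mod p)
p = 7 is prime, gcd(2,7) = 1
Reduce exponent: 75 mod 6 = 3
So 2^75 ≡ 2^3 (mod 7)
2^3 mod 7 = 1

2^75 ≡ 1 (mod 7)


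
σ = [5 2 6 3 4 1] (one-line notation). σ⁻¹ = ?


To find σ⁻¹, swap domain and range:
σ(1) = 5 → σ⁻¹(5) = 1
σ(2) = 2 → σ⁻¹(2) = 2
σ(3) = 6 → σ⁻¹(6) = 3
σ(4) = 3 → σ⁻¹(3) = 4
σ(5) = 4 → σ⁻¹(4) = 5
σ(6) = 1 → σ⁻¹(1) = 6

σ⁻¹ = [6 2 4 5 1 3]


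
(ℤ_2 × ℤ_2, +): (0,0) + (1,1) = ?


Operation: componentwise addition mod (2, 2)
(0,0) + (1,1) = ((a₁+b₁) mod 2, (a₂+b₂) mod 2) with a = (0,0), b = (1,1)

(0,0) + (1,1) = (1,1)


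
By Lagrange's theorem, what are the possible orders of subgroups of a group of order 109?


Lagrange's theorem: |H| divides |G|
|G| = 109
Divisors of 109: 1, 109

Possible subgroup orders: {1, 109}


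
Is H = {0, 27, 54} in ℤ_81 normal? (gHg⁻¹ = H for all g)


H = {0, 27, 54} in ℤ_81
ℤ_81 is abelian; every subgroup of an abelian group is normal

Yes, normal subgroup


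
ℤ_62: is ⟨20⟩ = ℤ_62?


g generates ℤ_n iff gcd(g, n) = 1
gcd(20, 62) = 2
Since gcd = 2 ≠ 1, ⟨20⟩ has order 31 < 62, so 20 is not a generator.

No, 20 does not generate ℤ_62


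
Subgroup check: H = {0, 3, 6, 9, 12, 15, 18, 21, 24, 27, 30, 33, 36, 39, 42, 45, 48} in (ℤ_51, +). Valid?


Subgroup test for H = {0, 3, 6, 9, 12, 15, 18, 21, 24, 27, 30, 33, 36, 39, 42, 45, 48} in (ℤ_51, +):
(1) 0 ∈ H? Yes
(2) Closure: for all a,b ∈ H, (a+b) mod 51 ∈ H? Yes
(3) Inverses: for all a ∈ H, -a mod 51 ∈ H? Yes

Yes, H is a subgroup of ℤ_51


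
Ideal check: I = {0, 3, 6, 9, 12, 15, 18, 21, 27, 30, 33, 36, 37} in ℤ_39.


Check ideal conditions for I = {0, 3, 6, 9, 12, 15, 18, 21, 27, 30, 33, 36, 37} in ℤ_39:
(1) I is an additive subgroup? No
(2) For r ∈ ℤ_39 and a ∈ I: r·a ∈ I? No  [counterexample: r=2, a=12, r·a mod 39 = 24 ∉ I]

No, I is not an ideal of ℤ_39


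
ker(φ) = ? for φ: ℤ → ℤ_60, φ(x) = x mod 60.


Kernel = preimage of identity
ker(φ) = {x ∈ ℤ : x ≡ 0 (mod 60)} = 60ℤ = {0, ±60, ±120, ...}

ker(φ) = 60ℤ


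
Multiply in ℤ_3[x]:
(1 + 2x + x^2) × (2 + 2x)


Expand and collect like terms; reduce coefficients mod 3:
x^0: 1·2 = 2 ≡ 2 (mod 3)
x^1: 1·2 + 2·2 = 6 ≡ 0 (mod 3)
x^2: 2·2 + 1·2 = 6 ≡ 0 (mod 3)
x^3: 1·2 = 2 ≡ 2 (mod 3)
Result: 2 + 2x^3

f · g = 2 + 2x^3


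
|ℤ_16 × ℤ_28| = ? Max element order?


|ℤ_16 × ℤ_28| = 16 × 28 = 448
Max element order = lcm(16,28) = 112
Cyclic? No (gcd=4)

|ℤ_16×ℤ_28| = 448, max element order = 112


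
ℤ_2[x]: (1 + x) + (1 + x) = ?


Add coefficients mod 2:
x^0: 1 + 1 = 0 (mod 2)
x^1: 1 + 1 = 0 (mod 2)
Result: 0

f + g = 0


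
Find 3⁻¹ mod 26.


Use the extended Euclidean algorithm to write 1 = 3·s + 26·t; then s mod 26 is the inverse.
Euclidean algorithm:
  3 = 0·26 + 3
  26 = 8·3 + 2
  3 = 1·2 + 1
  2 = 2·1 + 0
gcd(3,26) = 1
Back-substitution gives: 3·(9) + 26·(-1) = 1
So 3⁻¹ ≡ 9 ≡ 9 (mod 26)
Check: 3 × 9 = 27 ≡ 1 (mod 26) ✓

3⁻¹ ≡ 9 (mod 26)


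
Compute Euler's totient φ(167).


Factor n: 167 = 167
φ(n) = n · ∏(1 - 1/p) over distinct primes p | n
φ(167) = 167 · (1 - 1/167) = 166

φ(167) = 166


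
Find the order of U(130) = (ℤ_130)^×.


U(n) is the group of units mod n; |U(n)| = φ(n)
|U(130)| = φ(130) = 48

|U(130) = (ℤ_130)^×| = 48


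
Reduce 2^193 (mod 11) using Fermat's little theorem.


Fermat's little theorem: if p is prime and gcd(a,p)=1, then a^(p-1) ≡ 1 (mod p)
p = 11 is prime, gcd(2,11) = 1
Reduce exponent: 193 mod 10 = 3
So 2^193 ≡ 2^3 (mod 11)
2^3 mod 11 = 8

2^193 ≡ 8 (mod 11)


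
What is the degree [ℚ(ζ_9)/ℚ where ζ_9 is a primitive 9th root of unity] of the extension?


[ℚ(ζ_n):ℚ] = deg Φ_n(x) = φ(n). Here φ(9) = 6

[ℚ(ζ_9)/ℚ where ζ_9 is a primitive 9th root of unity] = 6


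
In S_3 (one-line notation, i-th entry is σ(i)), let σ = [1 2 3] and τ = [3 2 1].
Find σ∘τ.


σ∘τ: apply τ first, then σ
1 →τ 3 →σ 3
2 →τ 2 →σ 2
3 →τ 1 →σ 1

σ∘τ = [3 2 1]


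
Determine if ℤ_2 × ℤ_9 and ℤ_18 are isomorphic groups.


Comparing ℤ_2 × ℤ_9 and ℤ_18:
gcd(2,9) = 1, so ℤ_2 × ℤ_9 ≅ ℤ_18 (CRT)

Yes, ℤ_2 × ℤ_9 ≅ ℤ_18


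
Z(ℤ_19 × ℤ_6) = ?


Z(G) = {g ∈ G | gx = xg for all x ∈ G}
Direct product of abelian groups is abelian, so Z(G) = G

Z(ℤ_19 × ℤ_6) = ℤ_19 × ℤ_6


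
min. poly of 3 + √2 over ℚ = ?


Let α = 3 + √2. Then α - 3 = √2, so (α - 3)² = 2, giving α² - 6α + 7 = 0. Degree 2 and α ∉ ℚ, so this is the minimal polynomial.

Minimal polynomial: x² - 6x + 7


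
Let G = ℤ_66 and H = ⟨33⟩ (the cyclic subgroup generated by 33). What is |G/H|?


|⟨33⟩| = n / gcd(33, 66) = 66 / 33 = 2
H is normal (ℤ_66 is abelian).
|G/H| = |G| / |H| = 66 / 2 = 33

|G/H| = 33


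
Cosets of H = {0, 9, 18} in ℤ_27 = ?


H = {0, 9, 18}, |H| = 3
Number of cosets = |G|/|H| = 27/3 = 9
0 + H = {0, 9, 18}
1 + H = {1, 10, 19}
2 + H = {2, 11, 20}
3 + H = {3, 12, 21}
4 + H = {4, 13, 22}
5 + H = {5, 14, 23}
6 + H = {6, 15, 24}
7 + H = {7, 16, 25}
8 + H = {8, 17, 26}

Cosets: 0+H={0,9,18}; 1+H={1,10,19}; 2+H={2,11,20}; 3+H={3,12,21}; 4+H={4,13,22}; 5+H={5,14,23}; 6+H={6,15,24}; 7+H={7,16,25}; 8+H={8,17,26}


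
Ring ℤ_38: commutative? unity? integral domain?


ℤ_38 is a commutative ring with unity 1; 38 = 2×19 is composite, so 2·19 ≡ 0 gives zero divisors (not an integral domain)
Commutative: Yes
Integral domain: No
Has unity: Yes

ℤ_38: Commutative=Yes, Unity=Yes


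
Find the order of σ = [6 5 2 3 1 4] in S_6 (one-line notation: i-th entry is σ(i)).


Cycle decomposition: (1 6 4 3 2 5)
Cycle lengths: 6
Order = lcm(6) = 6

ord(σ) = 6


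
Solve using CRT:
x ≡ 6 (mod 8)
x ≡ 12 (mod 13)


m₁ = 8, m₂ = 13, gcd = 1, so CRT applies. M = m₁·m₂ = 104
Let M₁ = M/m₁ = 13, M₂ = M/m₂ = 8
Find y₁ ≡ M₁⁻¹ (mod m₁): 13⁻¹ ≡ 5 (mod 8)
Find y₂ ≡ M₂⁻¹ (mod m₂): 8⁻¹ ≡ 5 (mod 13)
x = a₁·M₁·y₁ + a₂·M₂·y₂ = 6·13·5 + 12·8·5 = 870
Reduce mod 104: x ≡ 38
Check: 38 mod 8 = 6 ✓, 38 mod 13 = 12 ✓

x ≡ 38 (mod 104)


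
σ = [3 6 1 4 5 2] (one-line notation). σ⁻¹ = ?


To find σ⁻¹, swap domain and range:
σ(1) = 3 → σ⁻¹(3) = 1
σ(2) = 6 → σ⁻¹(6) = 2
σ(3) = 1 → σ⁻¹(1) = 3
σ(4) = 4 → σ⁻¹(4) = 4
σ(5) = 5 → σ⁻¹(5) = 5
σ(6) = 2 → σ⁻¹(2) = 6

σ⁻¹ = [3 6 1 4 5 2]


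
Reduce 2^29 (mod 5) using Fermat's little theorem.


Fermat's little theorem: if p is prime and gcd(a,p)=1, then a^(p-1) ≡ 1 (mod p)
p = 5 is prime, gcd(2,5) = 1
Reduce exponent: 29 mod 4 = 1
So 2^29 ≡ 2^1 (mod 5)
2^1 mod 5 = 2

2^29 ≡ 2 (mod 5)


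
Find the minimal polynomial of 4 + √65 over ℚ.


Let α = 4 + √65. Then α - 4 = √65, so (α - 4)² = 65, giving α² - 8α - 49 = 0. Degree 2 and α ∉ ℚ, so this is the minimal polynomial.

Minimal polynomial: x² - 8x - 49


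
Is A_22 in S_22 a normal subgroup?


H = A_22 in S_22
A_22 has index 2 in S_22, and every subgroup of index 2 is normal

Yes, normal subgroup


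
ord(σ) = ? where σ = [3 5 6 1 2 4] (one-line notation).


Cycle decomposition: (1 3 6 4) (2 5)
Cycle lengths: 4, 2
Order = lcm(4, 2) = 4

ord(σ) = 4


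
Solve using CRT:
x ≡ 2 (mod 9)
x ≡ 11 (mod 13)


m₁ = 9, m₂ = 13, gcd = 1, so CRT applies. M = m₁·m₂ = 117
Let M₁ = M/m₁ = 13, M₂ = M/m₂ = 9
Find y₁ ≡ M₁⁻¹ (mod m₁): 13⁻¹ ≡ 7 (mod 9)
Find y₂ ≡ M₂⁻¹ (mod m₂): 9⁻¹ ≡ 3 (mod 13)
x = a₁·M₁·y₁ + a₂·M₂·y₂ = 2·13·7 + 11·9·3 = 479
Reduce mod 117: x ≡ 11
Check: 11 mod 9 = 2 ✓, 11 mod 13 = 11 ✓

x ≡ 11 (mod 117)


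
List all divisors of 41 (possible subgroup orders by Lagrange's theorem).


Lagrange's theorem: |H| divides |G|
|G| = 41
Divisors of 41: 1, 41

Possible subgroup orders: {1, 41}


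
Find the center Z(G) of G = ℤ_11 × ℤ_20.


Z(G) = {g ∈ G | gx = xg for all x ∈ G}
Direct product of abelian groups is abelian, so Z(G) = G

Z(ℤ_11 × ℤ_20) = ℤ_11 × ℤ_20


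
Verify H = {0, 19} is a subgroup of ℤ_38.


Subgroup test for H = {0, 19} in (ℤ_38, +):
(1) 0 ∈ H? Yes
(2) Closure: for all a,b ∈ H, (a+b) mod 38 ∈ H? Yes
(3) Inverses: for all a ∈ H, -a mod 38 ∈ H? Yes

Yes, H is a subgroup of ℤ_38


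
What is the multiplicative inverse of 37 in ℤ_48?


Use the extended Euclidean algorithm to write 1 = 37·s + 48·t; then s mod 48 is the inverse.
Euclidean algorithm:
  37 = 0·48 + 37
  48 = 1·37 + 11
  37 = 3·11 + 4
  11 = 2·4 + 3
  4 = 1·3 + 1
  3 = 3·1 + 0
gcd(37,48) = 1
Back-substitution gives: 37·(13) + 48·(-10) = 1
So 37⁻¹ ≡ 13 ≡ 13 (mod 48)
Check: 37 × 13 = 481 ≡ 1 (mod 48) ✓

37⁻¹ ≡ 13 (mod 48)


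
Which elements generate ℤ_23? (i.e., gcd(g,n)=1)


g generates ℤ_n iff gcd(g,n) = 1
Prime factors of 23: 23
Generators are g ∈ {1,...,22} not divisible by any of these primes.
Generators: {1, 2, 3, 4, 5, 6, 7, 8, 9, 10, 11, 12, 13, 14, 15, 16, 17, 18, 19, 20, 21, 22}
Number of generators = φ(23) = 22

Generators of ℤ_23 = {1, 2, 3, 4, 5, 6, 7, 8, 9, 10, 11, 12, 13, 14, 15, 16, 17, 18, 19, 20, 21, 22}


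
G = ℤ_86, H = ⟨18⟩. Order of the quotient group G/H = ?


|⟨18⟩| = n / gcd(18, 86) = 86 / 2 = 43
H is normal (ℤ_86 is abelian).
|G/H| = |G| / |H| = 86 / 43 = 2

|G/H| = 2


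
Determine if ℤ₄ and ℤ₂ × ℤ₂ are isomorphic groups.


Comparing ℤ₄ and ℤ₂ × ℤ₂:
ℤ₄ has an element of order 4; ℤ₂×ℤ₂ has exponent 2

No, ℤ₄ ≇ ℤ₂ × ℤ₂
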